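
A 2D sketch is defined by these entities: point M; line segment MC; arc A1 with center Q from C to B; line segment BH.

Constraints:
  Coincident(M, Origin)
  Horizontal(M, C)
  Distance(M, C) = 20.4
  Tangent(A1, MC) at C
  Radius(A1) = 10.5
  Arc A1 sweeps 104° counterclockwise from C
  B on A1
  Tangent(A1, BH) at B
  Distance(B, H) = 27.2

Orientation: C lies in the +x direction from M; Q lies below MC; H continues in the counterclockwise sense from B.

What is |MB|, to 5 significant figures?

16.563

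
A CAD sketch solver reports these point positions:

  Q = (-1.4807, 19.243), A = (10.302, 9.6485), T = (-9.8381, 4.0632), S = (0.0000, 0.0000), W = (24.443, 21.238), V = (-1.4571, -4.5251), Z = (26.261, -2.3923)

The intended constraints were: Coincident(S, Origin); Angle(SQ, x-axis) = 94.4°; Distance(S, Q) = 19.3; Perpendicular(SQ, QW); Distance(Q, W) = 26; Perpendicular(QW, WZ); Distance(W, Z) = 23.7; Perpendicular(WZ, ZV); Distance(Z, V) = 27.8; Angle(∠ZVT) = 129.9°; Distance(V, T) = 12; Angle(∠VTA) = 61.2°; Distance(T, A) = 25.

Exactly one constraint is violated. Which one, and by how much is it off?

Distance(T, A) = 25 — off by 4.10.

S = (0.00, 0.00) ✓; SQ at 94.40° ✓; |SQ| = 19.30 ✓; ∠(SQ, QW) = 90.00° ✓; |QW| = 26.00 ✓; ∠(QW, WZ) = 90.00° ✓; |WZ| = 23.70 ✓; ∠(WZ, ZV) = 90.00° ✓; |ZV| = 27.80 ✓; ∠ZVT = 129.9° ✓; |VT| = 12.00 ✓; ∠VTA = 61.20° ✓; |TA| = 20.90 ✗.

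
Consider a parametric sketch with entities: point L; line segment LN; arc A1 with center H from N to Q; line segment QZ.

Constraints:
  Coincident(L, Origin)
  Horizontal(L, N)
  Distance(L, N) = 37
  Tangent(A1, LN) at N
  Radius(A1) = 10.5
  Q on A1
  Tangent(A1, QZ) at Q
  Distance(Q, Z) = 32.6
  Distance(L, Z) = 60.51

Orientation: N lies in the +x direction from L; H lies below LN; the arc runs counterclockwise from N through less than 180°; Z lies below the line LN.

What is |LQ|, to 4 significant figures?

31.21

L is at the origin; LN is horizontal with |LN| = 37.0 and N on the +x side, so N = (37.00, 0.000). Since A1 is tangent to LN there, HN ⟂ LN, so H = N + (0, -10.5) = (37.00, -10.50). Since HQ ⟂ QZ (tangency), |HZ| = √(10.5² + 32.6²) = 34.25 regardless of where Q sits on A1. So Z lies on both circle(L, 60.51) and circle(H, 34.25); the below-LN intersection is Z = (40.98, -44.52). Q is the foot of the tangent from Z: Q = (27.45, -14.86).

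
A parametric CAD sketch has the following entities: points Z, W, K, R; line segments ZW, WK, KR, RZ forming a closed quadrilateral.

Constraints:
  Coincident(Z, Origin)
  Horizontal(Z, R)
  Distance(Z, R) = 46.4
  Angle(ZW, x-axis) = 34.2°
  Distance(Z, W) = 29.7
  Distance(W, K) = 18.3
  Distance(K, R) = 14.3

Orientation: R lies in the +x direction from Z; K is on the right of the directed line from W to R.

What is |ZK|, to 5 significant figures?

32.100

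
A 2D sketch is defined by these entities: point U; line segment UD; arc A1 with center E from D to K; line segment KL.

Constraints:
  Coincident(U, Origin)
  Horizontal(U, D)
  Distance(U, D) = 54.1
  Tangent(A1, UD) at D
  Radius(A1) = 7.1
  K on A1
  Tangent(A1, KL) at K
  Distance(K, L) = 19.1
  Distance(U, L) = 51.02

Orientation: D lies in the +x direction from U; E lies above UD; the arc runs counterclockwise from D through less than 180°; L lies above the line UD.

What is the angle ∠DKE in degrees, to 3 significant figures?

20.7°

U is at the origin; UD is horizontal with |UD| = 54.1 and D on the +x side, so D = (54.1, 0.00). A1 meets UD tangentially, so ED is at right angles to UD, so E = D + (0, 7.1) = (54.1, 7.10). Since EK ⟂ KL (tangency), |EL| = √(7.1² + 19.1²) = 20.4 regardless of where K sits on A1. So L lies on both circle(U, 51.02) and circle(E, 20.4); the above-UD intersection is L = (44.4, 25.0). K is the foot of the tangent from L: K = (58.8, 12.4).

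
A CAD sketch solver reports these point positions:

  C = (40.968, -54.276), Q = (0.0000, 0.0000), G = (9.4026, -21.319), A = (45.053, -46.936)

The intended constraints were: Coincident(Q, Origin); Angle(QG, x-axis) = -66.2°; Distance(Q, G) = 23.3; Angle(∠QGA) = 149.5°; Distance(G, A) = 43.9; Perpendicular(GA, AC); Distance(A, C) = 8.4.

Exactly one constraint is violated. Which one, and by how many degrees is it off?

Perpendicular(GA, AC) — off by 6.60°.

Q = (0.00, 0.00) ✓; QG at -66.20° ✓; |QG| = 23.30 ✓; ∠QGA = 149.5° ✓; |GA| = 43.90 ✓; ∠(GA, AC) = 83.40° ✗; |AC| = 8.400 ✓.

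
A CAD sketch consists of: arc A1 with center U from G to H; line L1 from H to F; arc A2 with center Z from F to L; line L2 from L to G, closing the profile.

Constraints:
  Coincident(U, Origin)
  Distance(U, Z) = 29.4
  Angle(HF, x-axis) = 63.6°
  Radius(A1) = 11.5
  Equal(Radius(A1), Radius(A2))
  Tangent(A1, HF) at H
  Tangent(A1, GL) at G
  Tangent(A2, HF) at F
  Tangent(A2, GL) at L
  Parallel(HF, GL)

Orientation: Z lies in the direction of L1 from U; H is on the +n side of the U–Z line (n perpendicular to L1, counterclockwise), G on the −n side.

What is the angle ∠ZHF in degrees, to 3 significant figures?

21.4°

Tangency of A1 to both parallel lines with radius 11.5 puts H and G at U ± 11.5·n: H = (-10.3, 5.11), G = (10.3, -5.11). Equal radii place F and L the same way about Z: F = Z + 11.5·n = (2.77, 31.4), L = Z − 11.5·n = (23.4, 21.2). Then cos ∠ZHF = HZ·HF / (|HZ||HF|), giving 21.4°.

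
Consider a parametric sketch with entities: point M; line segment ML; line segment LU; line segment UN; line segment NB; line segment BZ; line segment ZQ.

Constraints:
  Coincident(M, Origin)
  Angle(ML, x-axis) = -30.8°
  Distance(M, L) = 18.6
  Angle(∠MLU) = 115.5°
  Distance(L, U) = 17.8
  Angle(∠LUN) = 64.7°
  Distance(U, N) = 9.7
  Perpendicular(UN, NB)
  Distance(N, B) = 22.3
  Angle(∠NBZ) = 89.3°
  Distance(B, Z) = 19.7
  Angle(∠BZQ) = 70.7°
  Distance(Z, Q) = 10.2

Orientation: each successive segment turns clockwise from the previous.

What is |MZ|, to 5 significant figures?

36.683

M is at the origin; ML runs at -30.8° with length 18.6, so L = (15.977, -9.5240). ∠MLU = 115.5° gives LU at -95.300° from the x-axis; with |LU| = 17.8, U = (14.332, -27.248). ∠LUN = 64.7° gives UN at 149.40° from the x-axis; with |UN| = 9.7, N = (5.9833, -22.310). UN is perpendicular to NB, so NB runs at 59.400°; with |NB| = 22.3, B = (17.335, -3.1156). ∠NBZ = 89.3° gives BZ at -31.300° from the x-axis; with |BZ| = 19.7, Z = (34.168, -13.350). Then |MZ| = |Z − M| = 36.683.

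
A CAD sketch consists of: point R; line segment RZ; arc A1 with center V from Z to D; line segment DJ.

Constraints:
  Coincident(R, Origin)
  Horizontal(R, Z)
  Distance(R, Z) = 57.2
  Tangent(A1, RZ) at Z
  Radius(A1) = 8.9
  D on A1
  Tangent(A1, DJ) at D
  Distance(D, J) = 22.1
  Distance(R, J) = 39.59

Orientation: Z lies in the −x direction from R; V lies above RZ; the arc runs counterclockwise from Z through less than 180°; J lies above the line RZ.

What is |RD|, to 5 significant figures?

51.014

R is at the origin; R and Z share the same y with |RZ| = 57.2 and Z on the −x side, so Z = (-57.200, 0.0000). Since A1 is tangent to RZ there, VZ ⟂ RZ, so V = Z + (0, 8.9) = (-57.200, 8.9000). Since VD ⟂ DJ (tangency), |VJ| = √(8.9² + 22.1²) = 23.825 regardless of where D sits on A1. So J lies on both circle(R, 39.59) and circle(V, 23.825); the above-RZ intersection is J = (-35.217, 18.086). D is the foot of the tangent from J: D = (-50.949, 2.5645).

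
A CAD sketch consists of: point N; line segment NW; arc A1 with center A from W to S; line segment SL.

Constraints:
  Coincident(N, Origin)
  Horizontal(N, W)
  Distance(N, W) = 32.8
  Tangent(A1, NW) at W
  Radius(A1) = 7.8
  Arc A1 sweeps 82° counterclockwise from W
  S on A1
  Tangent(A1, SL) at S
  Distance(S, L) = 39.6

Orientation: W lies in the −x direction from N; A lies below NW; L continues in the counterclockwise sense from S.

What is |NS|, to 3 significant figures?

41.1

Tangency of A1 to NW means the radius AW is perpendicular to NW, so A = W + (0, -7.8) = (-32.8, -7.80). On A1, W sits at bearing 90° from A; an 82° counterclockwise sweep puts S at bearing 172°, so S = A + 7.8·(cos 172°, sin 172°) = (-40.5, -6.71). Then |NS| = |S − N| = 41.1.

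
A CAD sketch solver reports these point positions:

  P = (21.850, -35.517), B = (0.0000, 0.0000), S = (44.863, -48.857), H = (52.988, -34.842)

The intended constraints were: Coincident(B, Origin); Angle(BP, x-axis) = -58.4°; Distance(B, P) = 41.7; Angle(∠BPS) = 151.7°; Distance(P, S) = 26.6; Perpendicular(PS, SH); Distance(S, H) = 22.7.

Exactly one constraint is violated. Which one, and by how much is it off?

Distance(S, H) = 22.7 — off by 6.50.

B = (0.00, 0.00) ✓; BP at -58.40° ✓; |BP| = 41.70 ✓; ∠BPS = 151.7° ✓; |PS| = 26.60 ✓; ∠(PS, SH) = 90.00° ✓; |SH| = 16.20 ✗.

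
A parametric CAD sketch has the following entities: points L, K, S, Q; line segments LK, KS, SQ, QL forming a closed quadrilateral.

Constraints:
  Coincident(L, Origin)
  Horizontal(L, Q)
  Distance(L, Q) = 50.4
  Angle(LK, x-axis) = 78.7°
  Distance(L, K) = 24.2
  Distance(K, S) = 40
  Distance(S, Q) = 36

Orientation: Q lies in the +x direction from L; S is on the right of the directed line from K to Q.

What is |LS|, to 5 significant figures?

22.430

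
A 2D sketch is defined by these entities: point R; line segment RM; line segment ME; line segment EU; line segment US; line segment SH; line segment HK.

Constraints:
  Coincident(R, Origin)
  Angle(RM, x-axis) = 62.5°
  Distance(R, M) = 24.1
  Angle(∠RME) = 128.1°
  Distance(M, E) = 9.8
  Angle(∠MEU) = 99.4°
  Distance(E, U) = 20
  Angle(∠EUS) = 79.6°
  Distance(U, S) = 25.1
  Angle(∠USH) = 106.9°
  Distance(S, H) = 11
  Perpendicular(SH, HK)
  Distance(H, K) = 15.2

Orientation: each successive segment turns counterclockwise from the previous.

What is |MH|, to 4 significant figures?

17.38

∠EUS = 79.6° gives US at -64.60° from the x-axis; with |US| = 25.1, S = (-1.473, 2.452). ∠USH = 106.9° gives SH at 8.500° from the x-axis; with |SH| = 11.0, H = (9.407, 4.077). Then |MH| = |H − M| = 17.38.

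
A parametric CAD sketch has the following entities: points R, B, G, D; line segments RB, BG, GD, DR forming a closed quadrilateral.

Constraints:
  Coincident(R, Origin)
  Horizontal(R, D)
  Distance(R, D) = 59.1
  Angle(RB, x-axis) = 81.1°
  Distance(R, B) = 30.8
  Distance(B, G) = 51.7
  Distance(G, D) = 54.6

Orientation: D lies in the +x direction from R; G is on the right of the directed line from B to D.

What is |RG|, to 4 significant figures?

22.86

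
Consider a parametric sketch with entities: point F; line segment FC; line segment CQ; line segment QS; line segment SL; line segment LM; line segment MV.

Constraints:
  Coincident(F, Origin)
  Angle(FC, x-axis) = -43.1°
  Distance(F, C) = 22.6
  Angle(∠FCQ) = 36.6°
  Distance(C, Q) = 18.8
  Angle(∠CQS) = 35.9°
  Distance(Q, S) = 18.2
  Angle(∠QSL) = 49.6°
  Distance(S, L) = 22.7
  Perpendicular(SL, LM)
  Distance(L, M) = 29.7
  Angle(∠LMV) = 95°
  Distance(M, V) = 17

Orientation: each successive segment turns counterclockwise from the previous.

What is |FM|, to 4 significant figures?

28.86

F is at the origin; FC runs at -43.1° with length 22.6, so C = (16.50, -15.44). ∠FCQ = 36.6° gives CQ at 100.3° from the x-axis; with |CQ| = 18.8, Q = (13.14, 3.055). ∠CQS = 35.9° gives QS at -115.6° from the x-axis; with |QS| = 18.2, S = (5.276, -13.36). ∠QSL = 49.6° gives SL at 14.80° from the x-axis; with |SL| = 22.7, L = (27.22, -7.560). The perpendicularity gives LM at right angles to SL, so LM runs at 104.8°; with |LM| = 29.7, M = (19.64, 21.15). Then |FM| = |M − F| = 28.86.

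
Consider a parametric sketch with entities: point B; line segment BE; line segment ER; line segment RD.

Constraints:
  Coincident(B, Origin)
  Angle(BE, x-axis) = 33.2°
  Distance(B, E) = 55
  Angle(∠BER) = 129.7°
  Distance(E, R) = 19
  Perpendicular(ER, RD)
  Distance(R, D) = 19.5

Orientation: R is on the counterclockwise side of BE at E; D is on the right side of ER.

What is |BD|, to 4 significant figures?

82.17

∠BER = 129.7°, so ER runs at 33.2° + (180° − 129.7°) = 83.50° from the x-axis; with |ER| = 19.0, R = E + 19.0·(cos 83.50°, sin 83.50°) = (48.17, 48.99). ER ⟂ RD; with |RD| = 19.5 on the right of ER, D = R + 19.5·(0.9936, -0.1132) = (67.55, 46.79). Then |BD| = |D − B| = 82.17.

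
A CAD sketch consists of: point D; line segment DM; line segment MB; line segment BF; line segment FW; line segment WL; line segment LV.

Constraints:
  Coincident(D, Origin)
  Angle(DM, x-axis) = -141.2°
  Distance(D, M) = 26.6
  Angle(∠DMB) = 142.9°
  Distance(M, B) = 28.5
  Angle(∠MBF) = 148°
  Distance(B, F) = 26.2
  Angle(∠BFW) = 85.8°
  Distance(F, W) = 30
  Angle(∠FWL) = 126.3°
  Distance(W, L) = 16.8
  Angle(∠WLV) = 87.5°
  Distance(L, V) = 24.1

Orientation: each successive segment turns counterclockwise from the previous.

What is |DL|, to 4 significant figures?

43.44

∠BFW = 85.8° gives FW at 22.10° from the x-axis; with |FW| = 30.0, W = (8.175, -57.95). ∠FWL = 126.3° gives WL at 75.80° from the x-axis; with |WL| = 16.8, L = (12.30, -41.67). Then |DL| = |L − D| = 43.44.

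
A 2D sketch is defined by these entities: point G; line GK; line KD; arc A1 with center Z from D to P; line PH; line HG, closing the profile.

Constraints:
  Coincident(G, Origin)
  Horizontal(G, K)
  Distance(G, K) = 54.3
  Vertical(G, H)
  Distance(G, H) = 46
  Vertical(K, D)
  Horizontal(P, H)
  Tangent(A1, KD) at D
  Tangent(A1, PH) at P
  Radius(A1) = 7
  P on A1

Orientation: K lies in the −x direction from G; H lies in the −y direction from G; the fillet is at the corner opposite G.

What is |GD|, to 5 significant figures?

66.854

G is at the origin; GK is horizontal with |GK| = 54.3 and K on the −x side, so K = (-54.300, 0.0000). GH is vertical with |GH| = 46.0 and H on the −y side, so H = (0.0000, -46.000). The virtual corner opposite G is at (-54.300, -46.000). A1 meets KD tangentially, so ZD is at right angles to KD and tangency of A1 to PH means the radius ZP is perpendicular to PH, with radius 7.0, so the center Z sits 7.0 in from both sides at Z = (-47.300, -39.000). That places the tangent points at D = (-54.300, -39.000) on KD and P = (-47.300, -46.000) on PH. Then |GD| = |D − G| = 66.854.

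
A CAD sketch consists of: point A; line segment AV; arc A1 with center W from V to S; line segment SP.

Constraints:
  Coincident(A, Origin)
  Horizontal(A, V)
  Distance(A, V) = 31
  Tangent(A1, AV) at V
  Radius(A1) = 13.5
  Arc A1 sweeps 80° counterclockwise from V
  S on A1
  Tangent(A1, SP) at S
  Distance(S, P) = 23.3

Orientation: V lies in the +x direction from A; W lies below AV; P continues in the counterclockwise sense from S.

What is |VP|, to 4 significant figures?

38.26

A is at the origin; AV is horizontal with |AV| = 31.0 and V on the +x side, so V = (31.00, 0.000). A1 meets AV tangentially, so WV is at right angles to AV, so W = V + (0, -13.5) = (31.00, -13.50). On A1, V sits at bearing 90° from W; an 80° counterclockwise sweep puts S at bearing 170°, so S = W + 13.5·(cos 170°, sin 170°) = (17.71, -11.16). Tangency of A1 to SP means the radius WS is perpendicular to SP, so SP runs along (−sin 170°, cos 170°); with |SP| = 23.3, P = (13.66, -34.10). Then |VP| = |P − V| = 38.26.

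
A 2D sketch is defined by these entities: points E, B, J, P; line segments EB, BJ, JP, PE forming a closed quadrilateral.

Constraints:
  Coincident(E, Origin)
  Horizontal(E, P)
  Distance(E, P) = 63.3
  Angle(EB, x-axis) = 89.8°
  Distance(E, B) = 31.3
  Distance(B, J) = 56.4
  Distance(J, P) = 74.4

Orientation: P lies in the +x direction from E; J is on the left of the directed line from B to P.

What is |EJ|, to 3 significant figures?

81.5

Checks: |BJ| = 56.40 ✓; |JP| = 74.40 ✓.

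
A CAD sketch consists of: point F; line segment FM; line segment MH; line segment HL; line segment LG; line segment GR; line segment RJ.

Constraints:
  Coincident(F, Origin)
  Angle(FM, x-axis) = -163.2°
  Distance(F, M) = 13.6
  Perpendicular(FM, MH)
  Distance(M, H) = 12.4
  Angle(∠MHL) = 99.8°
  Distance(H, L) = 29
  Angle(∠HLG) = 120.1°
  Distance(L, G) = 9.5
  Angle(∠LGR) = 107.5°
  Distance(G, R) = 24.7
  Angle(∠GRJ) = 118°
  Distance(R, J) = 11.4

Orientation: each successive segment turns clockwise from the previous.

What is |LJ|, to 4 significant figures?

32.92

F is at the origin; FM runs at -163.2° with length 13.6, so M = (-13.02, -3.931). The perpendicularity gives MH at right angles to FM, so MH runs at 106.8°; with |MH| = 12.4, H = (-16.60, 7.940). ∠MHL = 99.8° gives HL at 26.60° from the x-axis; with |HL| = 29.0, L = (9.327, 20.92). ∠HLG = 120.1° gives LG at -33.30° from the x-axis; with |LG| = 9.5, G = (17.27, 15.71). ∠LGR = 107.5° gives GR at -105.8° from the x-axis; with |GR| = 24.7, R = (10.54, -8.058). ∠GRJ = 118.0° gives RJ at -167.8° from the x-axis; with |RJ| = 11.4, J = (-0.6008, -10.47). Then |LJ| = |J − L| = 32.92.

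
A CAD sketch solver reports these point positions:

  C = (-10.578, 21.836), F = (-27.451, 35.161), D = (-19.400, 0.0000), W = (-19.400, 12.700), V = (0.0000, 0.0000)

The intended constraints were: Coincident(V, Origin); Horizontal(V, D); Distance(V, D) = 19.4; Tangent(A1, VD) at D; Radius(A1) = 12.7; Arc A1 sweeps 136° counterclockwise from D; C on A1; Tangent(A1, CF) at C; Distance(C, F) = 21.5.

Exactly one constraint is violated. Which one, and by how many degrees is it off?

Tangent(A1, CF) at C — off by 5.70°.

V = (0.00, 0.00) ✓; V.y = 0.00, D.y = 0.00 ✓; |VD| = 19.40 ✓; ∠(WD, DV) = 90.00° ✓; |WD| = 12.70 ✓; bearing(W→C) − bearing(W→D) = 136.0° ✓; |WC| = 12.70 ✓; ∠(WC, CF) = 84.30° ✗; |CF| = 21.50 ✓.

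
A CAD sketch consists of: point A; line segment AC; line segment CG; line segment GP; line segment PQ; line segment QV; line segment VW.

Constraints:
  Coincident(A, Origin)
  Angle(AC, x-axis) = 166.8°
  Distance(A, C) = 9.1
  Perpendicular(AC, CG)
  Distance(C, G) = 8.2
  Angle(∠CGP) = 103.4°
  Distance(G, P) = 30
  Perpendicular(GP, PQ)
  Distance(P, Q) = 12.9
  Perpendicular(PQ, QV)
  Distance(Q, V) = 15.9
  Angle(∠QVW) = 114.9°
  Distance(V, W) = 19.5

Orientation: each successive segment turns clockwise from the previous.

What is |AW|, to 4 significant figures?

14.91

PQ is perpendicular to QV, so QV runs at -179.8°; with |QV| = 15.9, V = (7.158, -2.789). ∠QVW = 114.9° gives VW at 115.1° from the x-axis; with |VW| = 19.5, W = (-1.114, 14.87). Then |AW| = |W − A| = 14.91.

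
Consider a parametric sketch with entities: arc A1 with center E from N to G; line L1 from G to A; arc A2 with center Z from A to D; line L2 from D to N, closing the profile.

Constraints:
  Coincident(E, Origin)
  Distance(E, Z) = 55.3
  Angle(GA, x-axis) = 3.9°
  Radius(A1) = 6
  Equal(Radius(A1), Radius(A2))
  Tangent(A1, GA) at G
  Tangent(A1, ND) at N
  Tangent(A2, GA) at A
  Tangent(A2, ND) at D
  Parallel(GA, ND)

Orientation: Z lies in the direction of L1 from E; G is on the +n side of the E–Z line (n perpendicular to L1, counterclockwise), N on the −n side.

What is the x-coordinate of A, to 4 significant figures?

54.76

Tangency of A1 to both parallel lines with radius 6.0 puts G and N at E ± 6.0·n: G = (-0.4081, 5.986), N = (0.4081, -5.986). Equal radii place A and D the same way about Z: A = Z + 6.0·n = (54.76, 9.747), D = Z − 6.0·n = (55.58, -2.225). So A.x = 54.76.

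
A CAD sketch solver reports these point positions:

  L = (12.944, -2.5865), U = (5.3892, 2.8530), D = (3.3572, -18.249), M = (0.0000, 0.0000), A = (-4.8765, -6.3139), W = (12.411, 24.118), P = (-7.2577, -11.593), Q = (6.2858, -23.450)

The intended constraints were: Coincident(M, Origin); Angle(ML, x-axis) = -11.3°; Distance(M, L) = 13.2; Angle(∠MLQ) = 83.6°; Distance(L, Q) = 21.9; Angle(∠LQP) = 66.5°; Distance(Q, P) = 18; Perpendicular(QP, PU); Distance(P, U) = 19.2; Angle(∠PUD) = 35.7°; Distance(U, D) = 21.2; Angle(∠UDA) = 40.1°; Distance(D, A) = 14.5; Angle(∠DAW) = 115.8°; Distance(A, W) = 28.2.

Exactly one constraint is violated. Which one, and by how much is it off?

Distance(A, W) = 28.2 — off by 6.80.

M = (0.00, 0.00) ✓; ML at -11.30° ✓; |ML| = 13.20 ✓; ∠MLQ = 83.60° ✓; |LQ| = 21.90 ✓; ∠LQP = 66.50° ✓; |QP| = 18.00 ✓; ∠(QP, PU) = 90.00° ✓; |PU| = 19.20 ✓; ∠PUD = 35.70° ✓; |UD| = 21.20 ✓; ∠UDA = 40.10° ✓; |DA| = 14.50 ✓; ∠DAW = 115.8° ✓; |AW| = 35.00 ✗.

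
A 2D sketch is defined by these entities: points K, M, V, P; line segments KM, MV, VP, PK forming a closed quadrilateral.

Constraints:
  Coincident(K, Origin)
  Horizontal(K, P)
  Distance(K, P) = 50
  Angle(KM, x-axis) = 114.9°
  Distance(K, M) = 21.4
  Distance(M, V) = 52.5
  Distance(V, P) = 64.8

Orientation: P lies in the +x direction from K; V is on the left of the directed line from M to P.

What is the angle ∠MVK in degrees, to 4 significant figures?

17.46°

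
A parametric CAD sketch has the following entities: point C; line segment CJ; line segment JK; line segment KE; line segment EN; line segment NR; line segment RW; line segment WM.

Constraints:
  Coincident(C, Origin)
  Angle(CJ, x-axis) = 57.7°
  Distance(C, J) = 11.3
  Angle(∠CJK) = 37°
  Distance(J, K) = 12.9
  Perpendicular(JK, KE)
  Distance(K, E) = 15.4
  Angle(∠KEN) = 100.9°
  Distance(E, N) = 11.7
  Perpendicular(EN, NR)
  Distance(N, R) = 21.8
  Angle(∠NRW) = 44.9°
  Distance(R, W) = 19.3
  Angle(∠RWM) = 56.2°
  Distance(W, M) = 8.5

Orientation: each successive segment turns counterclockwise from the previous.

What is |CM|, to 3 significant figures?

5.02

C is at the origin; CJ runs at 57.7° with length 11.3, so J = (6.04, 9.55). ∠CJK = 37.0° gives JK at -159° from the x-axis; with |JK| = 12.9, K = (-6.03, 4.99). JK is perpendicular to KE, so KE runs at -69.3°; with |KE| = 15.4, E = (-0.586, -9.41). ∠KEN = 100.9° gives EN at 9.80° from the x-axis; with |EN| = 11.7, N = (10.9, -7.42). The perpendicularity gives NR at right angles to EN, so NR runs at 99.8°; with |NR| = 21.8, R = (7.23, 14.1). ∠NRW = 44.9° gives RW at -125° from the x-axis; with |RW| = 19.3, W = (-3.86, -1.73). ∠RWM = 56.2° gives WM at -1.30° from the x-axis; with |WM| = 8.5, M = (4.63, -1.92). Then |CM| = |M − C| = 5.02.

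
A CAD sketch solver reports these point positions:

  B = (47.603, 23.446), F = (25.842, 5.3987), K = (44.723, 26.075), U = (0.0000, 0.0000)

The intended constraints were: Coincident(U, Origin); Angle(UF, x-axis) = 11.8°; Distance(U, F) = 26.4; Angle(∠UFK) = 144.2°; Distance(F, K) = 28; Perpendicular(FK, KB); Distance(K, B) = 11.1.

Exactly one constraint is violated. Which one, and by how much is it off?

Distance(K, B) = 11.1 — off by 7.20.

U = (0.00, 0.00) ✓; UF at 11.80° ✓; |UF| = 26.40 ✓; ∠UFK = 144.2° ✓; |FK| = 28.00 ✓; ∠(FK, KB) = 89.99° ✓; |KB| = 3.899 ✗.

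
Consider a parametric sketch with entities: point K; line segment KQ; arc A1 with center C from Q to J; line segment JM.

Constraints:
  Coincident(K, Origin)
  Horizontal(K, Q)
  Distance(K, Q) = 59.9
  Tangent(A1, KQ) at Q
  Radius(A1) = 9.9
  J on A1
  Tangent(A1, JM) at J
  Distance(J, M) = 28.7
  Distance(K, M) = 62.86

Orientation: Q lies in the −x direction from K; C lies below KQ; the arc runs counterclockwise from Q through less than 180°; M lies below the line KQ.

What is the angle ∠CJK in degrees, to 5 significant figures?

25.293°

Checks: |CJ| = 9.900 ✓; ∠(CJ, JM) = 90.00° ✓; |JM| = 28.70 ✓; |KM| = 62.86 ✓.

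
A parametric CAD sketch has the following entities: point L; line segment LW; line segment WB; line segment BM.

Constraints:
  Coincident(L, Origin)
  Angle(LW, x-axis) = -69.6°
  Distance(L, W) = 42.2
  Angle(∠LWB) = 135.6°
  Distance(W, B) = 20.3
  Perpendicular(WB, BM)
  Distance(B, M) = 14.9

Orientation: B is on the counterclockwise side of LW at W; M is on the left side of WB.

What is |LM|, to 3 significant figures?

52.5

L is at the origin; LW runs at -69.6° with length 42.2, so W = 42.2·(cos -69.6°, sin -69.6°) = (14.7, -39.6). ∠LWB = 135.6°, so WB runs at -69.6° + (180° − 135.6°) = -25.2° from the x-axis; with |WB| = 20.3, B = W + 20.3·(cos -25.2°, sin -25.2°) = (33.1, -48.2). WB ⟂ BM; with |BM| = 14.9 on the left of WB, M = B + 14.9·(0.426, 0.905) = (39.4, -34.7). Then |LM| = |M − L| = 52.5.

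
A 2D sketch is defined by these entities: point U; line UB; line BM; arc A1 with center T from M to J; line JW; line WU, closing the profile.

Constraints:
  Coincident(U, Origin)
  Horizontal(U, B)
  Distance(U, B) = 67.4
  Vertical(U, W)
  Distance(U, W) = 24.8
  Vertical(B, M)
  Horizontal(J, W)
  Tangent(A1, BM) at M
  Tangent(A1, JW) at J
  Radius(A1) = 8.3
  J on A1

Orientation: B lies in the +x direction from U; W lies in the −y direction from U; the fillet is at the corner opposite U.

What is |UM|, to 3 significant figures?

69.4

U is at the origin; U and B share the same y with |UB| = 67.4 and B on the +x side, so B = (67.4, 0.00). UW is vertical with |UW| = 24.8 and W on the −y side, so W = (0.00, -24.8). The virtual corner opposite U is at (67.4, -24.8). Since A1 is tangent to BM there, TM ⟂ BM and since A1 is tangent to JW there, TJ ⟂ JW, with radius 8.3, so the center T sits 8.3 in from both sides at T = (59.1, -16.5). That places the tangent points at M = (67.4, -16.5) on BM and J = (59.1, -24.8) on JW. Then |UM| = |M − U| = 69.4.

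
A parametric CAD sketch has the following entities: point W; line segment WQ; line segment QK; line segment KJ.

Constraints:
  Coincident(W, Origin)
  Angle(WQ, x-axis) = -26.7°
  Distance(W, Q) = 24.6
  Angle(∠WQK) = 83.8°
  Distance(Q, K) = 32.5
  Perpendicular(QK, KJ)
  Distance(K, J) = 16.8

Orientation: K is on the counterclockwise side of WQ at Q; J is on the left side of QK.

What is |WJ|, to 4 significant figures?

30.81

W is at the origin; WQ runs at -26.7° with length 24.6, so Q = 24.6·(cos -26.7°, sin -26.7°) = (21.98, -11.05). ∠WQK = 83.8°, so QK runs at -26.7° + (180° − 83.8°) = 69.50° from the x-axis; with |QK| = 32.5, K = Q + 32.5·(cos 69.50°, sin 69.50°) = (33.36, 19.39). QK is perpendicular to KJ; with |KJ| = 16.8 on the left of QK, J = K + 16.8·(-0.9367, 0.3502) = (17.62, 25.27). Then |WJ| = |J − W| = 30.81.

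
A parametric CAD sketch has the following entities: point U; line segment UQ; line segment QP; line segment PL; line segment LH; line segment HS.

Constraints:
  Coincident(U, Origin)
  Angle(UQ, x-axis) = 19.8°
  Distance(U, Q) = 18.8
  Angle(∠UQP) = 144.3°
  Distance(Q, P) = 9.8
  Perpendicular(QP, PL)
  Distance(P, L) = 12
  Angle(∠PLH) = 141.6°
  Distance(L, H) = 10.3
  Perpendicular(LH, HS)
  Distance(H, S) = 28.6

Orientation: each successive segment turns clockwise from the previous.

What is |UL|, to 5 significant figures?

25.088

U is at the origin; UQ runs at 19.8° with length 18.8, so Q = (17.689, 6.3683). ∠UQP = 144.3° gives QP at -15.900° from the x-axis; with |QP| = 9.8, P = (27.114, 3.6835). The perpendicularity gives PL at right angles to QP, so PL runs at -105.90°; with |PL| = 12.0, L = (23.826, -7.8574). Then |UL| = |L − U| = 25.088.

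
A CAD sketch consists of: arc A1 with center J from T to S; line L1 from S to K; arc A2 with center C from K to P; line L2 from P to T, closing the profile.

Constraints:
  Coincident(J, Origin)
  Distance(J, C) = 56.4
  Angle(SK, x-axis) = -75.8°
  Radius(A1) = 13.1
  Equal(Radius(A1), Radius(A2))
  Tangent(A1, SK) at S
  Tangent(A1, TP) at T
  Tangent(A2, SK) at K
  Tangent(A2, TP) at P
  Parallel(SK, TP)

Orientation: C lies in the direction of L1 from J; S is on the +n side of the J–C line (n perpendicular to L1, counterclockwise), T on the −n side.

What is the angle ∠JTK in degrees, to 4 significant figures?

65.08°

Tangency of A1 to both parallel lines with radius 13.1 puts S and T at J ± 13.1·n: S = (12.70, 3.214), T = (-12.70, -3.214). Equal radii place K and P the same way about C: K = C + 13.1·n = (26.54, -51.46), P = C − 13.1·n = (1.136, -57.89). Then cos ∠JTK = TJ·TK / (|TJ||TK|), giving 65.08°.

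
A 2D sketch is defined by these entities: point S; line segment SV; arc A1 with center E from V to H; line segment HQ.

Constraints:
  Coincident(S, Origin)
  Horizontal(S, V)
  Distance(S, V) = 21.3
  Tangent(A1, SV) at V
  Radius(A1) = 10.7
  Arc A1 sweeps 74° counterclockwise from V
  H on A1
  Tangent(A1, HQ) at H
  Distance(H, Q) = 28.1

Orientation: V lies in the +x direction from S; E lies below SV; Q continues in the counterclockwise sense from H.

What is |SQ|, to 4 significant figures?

34.92

S is at the origin; S and V share the same y with |SV| = 21.3 and V on the +x side, so V = (21.30, 0.000). The tangent condition forces EV to be normal to SV, so E = V + (0, -10.7) = (21.30, -10.70). On A1, V sits at bearing 90° from E; a 74° counterclockwise sweep puts H at bearing 164°, so H = E + 10.7·(cos 164°, sin 164°) = (11.01, -7.751). Since A1 is tangent to HQ there, EH ⟂ HQ, so HQ runs along (−sin 164°, cos 164°); with |HQ| = 28.1, Q = (3.269, -34.76). Then |SQ| = |Q − S| = 34.92.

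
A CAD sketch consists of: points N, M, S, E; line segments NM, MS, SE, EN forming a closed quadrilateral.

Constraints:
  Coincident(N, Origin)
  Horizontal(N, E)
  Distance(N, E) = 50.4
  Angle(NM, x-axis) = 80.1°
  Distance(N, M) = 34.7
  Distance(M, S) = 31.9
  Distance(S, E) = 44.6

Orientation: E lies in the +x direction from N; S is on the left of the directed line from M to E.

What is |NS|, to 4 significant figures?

56.17

Checks: |MS| = 31.90 ✓; |SE| = 44.60 ✓.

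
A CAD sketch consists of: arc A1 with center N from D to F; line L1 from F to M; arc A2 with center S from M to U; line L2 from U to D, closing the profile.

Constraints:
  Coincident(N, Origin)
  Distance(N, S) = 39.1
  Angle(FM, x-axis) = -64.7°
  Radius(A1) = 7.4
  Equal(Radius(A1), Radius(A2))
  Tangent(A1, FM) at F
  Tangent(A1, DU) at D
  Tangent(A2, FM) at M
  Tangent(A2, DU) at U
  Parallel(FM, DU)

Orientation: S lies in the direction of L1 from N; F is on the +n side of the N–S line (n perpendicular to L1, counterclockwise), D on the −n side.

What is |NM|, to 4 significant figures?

39.79

Tangency of A1 to both parallel lines with radius 7.4 puts F and D at N ± 7.4·n: F = (6.690, 3.162), D = (-6.690, -3.162). Equal radii place M and U the same way about S: M = S + 7.4·n = (23.40, -32.19), U = S − 7.4·n = (10.02, -38.51). Then |NM| = |M − N| = 39.79.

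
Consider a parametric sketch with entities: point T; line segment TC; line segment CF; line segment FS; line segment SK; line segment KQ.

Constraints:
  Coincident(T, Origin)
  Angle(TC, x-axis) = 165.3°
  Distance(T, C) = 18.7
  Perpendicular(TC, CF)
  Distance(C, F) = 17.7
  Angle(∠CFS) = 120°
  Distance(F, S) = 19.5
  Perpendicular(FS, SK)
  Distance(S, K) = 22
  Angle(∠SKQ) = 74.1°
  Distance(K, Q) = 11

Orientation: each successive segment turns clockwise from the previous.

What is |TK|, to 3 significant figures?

12.4

∠CFS = 120.0° gives FS at 15.3° from the x-axis; with |FS| = 19.5, S = (5.21, 27.0). FS is perpendicular to SK, so SK runs at -74.7°; with |SK| = 22.0, K = (11.0, 5.79). Then |TK| = |K − T| = 12.4.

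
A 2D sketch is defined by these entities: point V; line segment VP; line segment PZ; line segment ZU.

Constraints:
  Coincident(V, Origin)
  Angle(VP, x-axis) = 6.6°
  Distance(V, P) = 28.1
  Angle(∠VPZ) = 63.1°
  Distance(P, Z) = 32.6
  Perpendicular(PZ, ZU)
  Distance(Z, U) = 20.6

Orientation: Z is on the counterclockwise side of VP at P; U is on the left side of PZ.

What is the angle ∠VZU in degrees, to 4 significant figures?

38.43°

V is at the origin; VP runs at 6.6° with length 28.1, so P = 28.1·(cos 6.6°, sin 6.6°) = (27.91, 3.230). ∠VPZ = 63.1°, so PZ runs at 6.6° + (180° − 63.1°) = 123.5° from the x-axis; with |PZ| = 32.6, Z = P + 32.6·(cos 123.5°, sin 123.5°) = (9.921, 30.41). The perpendicularity gives ZU at right angles to PZ; with |ZU| = 20.6 on the left of PZ, U = Z + 20.6·(-0.8339, -0.5519) = (-7.257, 19.04). Then cos ∠VZU = ZV·ZU / (|ZV||ZU|), giving 38.43°.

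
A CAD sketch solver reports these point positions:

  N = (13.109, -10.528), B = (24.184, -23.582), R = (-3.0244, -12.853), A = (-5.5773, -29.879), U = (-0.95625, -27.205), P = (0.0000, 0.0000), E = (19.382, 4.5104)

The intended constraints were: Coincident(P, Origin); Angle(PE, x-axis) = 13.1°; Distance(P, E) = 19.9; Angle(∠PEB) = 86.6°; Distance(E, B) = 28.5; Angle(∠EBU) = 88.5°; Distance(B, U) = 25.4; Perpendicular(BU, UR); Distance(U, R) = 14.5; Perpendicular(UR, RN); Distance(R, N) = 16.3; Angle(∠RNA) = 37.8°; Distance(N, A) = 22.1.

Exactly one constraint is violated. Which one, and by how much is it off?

Distance(N, A) = 22.1 — off by 4.80.

P = (0.00, 0.00) ✓; PE at 13.10° ✓; |PE| = 19.90 ✓; ∠PEB = 86.60° ✓; |EB| = 28.50 ✓; ∠EBU = 88.50° ✓; |BU| = 25.40 ✓; ∠(BU, UR) = 90.00° ✓; |UR| = 14.50 ✓; ∠(UR, RN) = 90.00° ✓; |RN| = 16.30 ✓; ∠RNA = 37.80° ✓; |NA| = 26.90 ✗.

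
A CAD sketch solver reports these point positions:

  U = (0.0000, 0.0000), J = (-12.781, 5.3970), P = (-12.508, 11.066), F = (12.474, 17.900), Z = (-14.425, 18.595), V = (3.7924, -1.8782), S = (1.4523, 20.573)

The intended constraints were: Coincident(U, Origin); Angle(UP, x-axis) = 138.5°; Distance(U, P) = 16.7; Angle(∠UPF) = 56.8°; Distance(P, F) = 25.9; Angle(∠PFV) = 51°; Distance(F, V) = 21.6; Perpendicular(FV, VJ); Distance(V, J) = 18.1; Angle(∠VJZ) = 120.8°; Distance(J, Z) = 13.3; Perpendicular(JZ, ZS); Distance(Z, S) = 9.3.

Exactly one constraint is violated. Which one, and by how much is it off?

Distance(Z, S) = 9.3 — off by 6.70.

U = (0.00, 0.00) ✓; UP at 138.5° ✓; |UP| = 16.70 ✓; ∠UPF = 56.80° ✓; |PF| = 25.90 ✓; ∠PFV = 51.00° ✓; |FV| = 21.60 ✓; ∠(FV, VJ) = 90.00° ✓; |VJ| = 18.10 ✓; ∠VJZ = 120.8° ✓; |JZ| = 13.30 ✓; ∠(JZ, ZS) = 90.00° ✓; |ZS| = 16.00 ✗.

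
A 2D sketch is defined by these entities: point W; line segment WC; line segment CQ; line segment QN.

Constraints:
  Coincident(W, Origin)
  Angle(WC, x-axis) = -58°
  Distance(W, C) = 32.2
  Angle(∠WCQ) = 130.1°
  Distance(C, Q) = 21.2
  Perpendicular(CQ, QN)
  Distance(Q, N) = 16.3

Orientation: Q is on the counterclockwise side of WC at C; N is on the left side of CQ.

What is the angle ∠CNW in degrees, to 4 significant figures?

48.79°

∠WCQ = 130.1°, so CQ runs at -58.0° + (180° − 130.1°) = -8.100° from the x-axis; with |CQ| = 21.2, Q = C + 21.2·(cos -8.100°, sin -8.100°) = (38.05, -30.29). CQ ⟂ QN; with |QN| = 16.3 on the left of CQ, N = Q + 16.3·(0.1409, 0.9900) = (40.35, -14.16). Then cos ∠CNW = NC·NW / (|NC||NW|), giving 48.79°.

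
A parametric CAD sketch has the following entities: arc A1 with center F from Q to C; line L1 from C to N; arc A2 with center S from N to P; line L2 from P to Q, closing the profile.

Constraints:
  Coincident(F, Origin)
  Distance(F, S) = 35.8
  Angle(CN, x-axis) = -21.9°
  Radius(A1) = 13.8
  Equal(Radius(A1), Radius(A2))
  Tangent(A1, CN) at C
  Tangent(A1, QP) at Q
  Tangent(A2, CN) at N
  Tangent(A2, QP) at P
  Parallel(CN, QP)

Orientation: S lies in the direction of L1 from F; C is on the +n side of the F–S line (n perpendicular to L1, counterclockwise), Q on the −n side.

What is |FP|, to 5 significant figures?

38.368

The slot axis is L1's direction at -21.9°, so u = (cos -21.9°, sin -21.9°) = (0.92784, -0.37299) and n = (−sin -21.9°, cos -21.9°) = (0.37299, 0.92784). F is at the origin and S lies 35.8 along u from F, so S = 35.8·u = (33.217, -13.353). Tangency of A1 to both parallel lines with radius 13.8 puts C and Q at F ± 13.8·n: C = (5.1472, 12.804), Q = (-5.1472, -12.804). Equal radii place N and P the same way about S: N = S + 13.8·n = (38.364, -0.54882), P = S − 13.8·n = (28.069, -26.157). Then |FP| = |P − F| = 38.368.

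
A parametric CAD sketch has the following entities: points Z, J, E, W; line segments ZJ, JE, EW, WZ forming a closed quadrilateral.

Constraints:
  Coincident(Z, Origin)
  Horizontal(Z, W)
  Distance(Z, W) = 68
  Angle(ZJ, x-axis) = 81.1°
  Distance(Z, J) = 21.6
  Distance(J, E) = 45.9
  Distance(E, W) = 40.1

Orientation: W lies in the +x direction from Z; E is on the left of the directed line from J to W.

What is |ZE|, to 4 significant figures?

58.51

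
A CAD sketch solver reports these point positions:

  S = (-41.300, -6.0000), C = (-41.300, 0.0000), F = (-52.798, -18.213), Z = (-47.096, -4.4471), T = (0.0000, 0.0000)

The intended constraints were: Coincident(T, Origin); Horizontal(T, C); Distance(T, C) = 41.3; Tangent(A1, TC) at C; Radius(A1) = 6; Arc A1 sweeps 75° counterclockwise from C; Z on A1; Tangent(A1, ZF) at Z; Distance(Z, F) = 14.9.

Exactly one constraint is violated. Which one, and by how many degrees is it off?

Tangent(A1, ZF) at Z — off by 7.50°.

T = (0.00, 0.00) ✓; T.y = 0.00, C.y = 0.00 ✓; |TC| = 41.30 ✓; ∠(SC, CT) = 90.00° ✓; |SC| = 6.000 ✓; bearing(S→Z) − bearing(S→C) = 75.00° ✓; |SZ| = 6.000 ✓; ∠(SZ, ZF) = 97.50° ✗; |ZF| = 14.90 ✓.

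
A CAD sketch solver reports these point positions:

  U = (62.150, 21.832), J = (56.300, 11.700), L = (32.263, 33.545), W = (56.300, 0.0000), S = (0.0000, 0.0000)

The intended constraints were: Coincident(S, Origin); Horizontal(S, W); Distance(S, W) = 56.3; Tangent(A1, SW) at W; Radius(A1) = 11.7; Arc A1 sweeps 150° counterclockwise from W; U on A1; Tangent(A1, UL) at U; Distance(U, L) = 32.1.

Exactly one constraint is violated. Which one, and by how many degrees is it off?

Tangent(A1, UL) at U — off by 8.60°.

S = (0.00, 0.00) ✓; S.y = 0.00, W.y = 0.00 ✓; |SW| = 56.30 ✓; ∠(JW, WS) = 90.00° ✓; |JW| = 11.70 ✓; bearing(J→U) − bearing(J→W) = 150.0° ✓; |JU| = 11.70 ✓; ∠(JU, UL) = 81.40° ✗; |UL| = 32.10 ✓.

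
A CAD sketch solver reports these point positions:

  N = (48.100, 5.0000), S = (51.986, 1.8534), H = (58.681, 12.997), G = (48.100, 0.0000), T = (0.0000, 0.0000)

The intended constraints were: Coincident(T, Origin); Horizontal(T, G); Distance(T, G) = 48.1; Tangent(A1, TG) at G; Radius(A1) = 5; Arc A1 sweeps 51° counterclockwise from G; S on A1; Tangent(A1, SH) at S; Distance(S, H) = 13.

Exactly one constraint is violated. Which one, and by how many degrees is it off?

Tangent(A1, SH) at S — off by 8.00°.

T = (0.00, 0.00) ✓; T.y = 0.00, G.y = 0.00 ✓; |TG| = 48.10 ✓; ∠(NG, GT) = 90.00° ✓; |NG| = 5.000 ✓; bearing(N→S) − bearing(N→G) = 51.00° ✓; |NS| = 5.000 ✓; ∠(NS, SH) = 82.00° ✗; |SH| = 13.00 ✓.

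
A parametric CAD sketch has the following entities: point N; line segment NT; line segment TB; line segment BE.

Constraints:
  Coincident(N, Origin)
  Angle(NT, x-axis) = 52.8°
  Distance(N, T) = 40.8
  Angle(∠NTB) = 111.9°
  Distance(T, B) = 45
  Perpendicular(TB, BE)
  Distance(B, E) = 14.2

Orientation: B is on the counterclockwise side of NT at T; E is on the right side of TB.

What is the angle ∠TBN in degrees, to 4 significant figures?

32.16°

N is at the origin; NT runs at 52.8° with length 40.8, so T = 40.8·(cos 52.8°, sin 52.8°) = (24.67, 32.50). ∠NTB = 111.9°, so TB runs at 52.8° + (180° − 111.9°) = 120.9° from the x-axis; with |TB| = 45.0, B = T + 45.0·(cos 120.9°, sin 120.9°) = (1.558, 71.11). Then cos ∠TBN = BT·BN / (|BT||BN|), giving 32.16°.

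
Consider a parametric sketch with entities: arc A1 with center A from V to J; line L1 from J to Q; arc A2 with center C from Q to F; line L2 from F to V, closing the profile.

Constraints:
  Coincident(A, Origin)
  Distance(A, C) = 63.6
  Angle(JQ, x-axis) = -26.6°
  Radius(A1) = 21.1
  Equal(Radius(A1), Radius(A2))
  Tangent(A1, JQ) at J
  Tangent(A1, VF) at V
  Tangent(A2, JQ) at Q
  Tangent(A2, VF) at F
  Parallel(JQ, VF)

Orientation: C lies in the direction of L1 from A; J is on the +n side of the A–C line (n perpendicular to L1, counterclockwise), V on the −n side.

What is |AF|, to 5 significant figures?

67.009

Tangency of A1 to both parallel lines with radius 21.1 puts J and V at A ± 21.1·n: J = (9.4477, 18.867), V = (-9.4477, -18.867). Equal radii place Q and F the same way about C: Q = C + 21.1·n = (66.316, -9.6108), F = C − 21.1·n = (47.420, -47.344). Then |AF| = |F − A| = 67.009.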